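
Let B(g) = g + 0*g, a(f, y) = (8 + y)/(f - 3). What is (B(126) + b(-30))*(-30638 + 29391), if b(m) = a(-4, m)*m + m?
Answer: -14964/7 ≈ -2137.7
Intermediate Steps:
a(f, y) = (8 + y)/(-3 + f)
B(g) = g (B(g) = g + 0 = g)
b(m) = m + m*(-8/7 - m/7) (b(m) = ((8 + m)/(-3 - 4))*m + m = ((8 + m)/(-7))*m + m = (-(8 + m)/7)*m + m = (-8/7 - m/7)*m + m = m*(-8/7 - m/7) + m = m + m*(-8/7 - m/7))
(B(126) + b(-30))*(-30638 + 29391) = (126 - ⅐*(-30)*(1 - 30))*(-30638 + 29391) = (126 - ⅐*(-30)*(-29))*(-1247) = (126 - 870/7)*(-1247) = (12/7)*(-1247) = -14964/7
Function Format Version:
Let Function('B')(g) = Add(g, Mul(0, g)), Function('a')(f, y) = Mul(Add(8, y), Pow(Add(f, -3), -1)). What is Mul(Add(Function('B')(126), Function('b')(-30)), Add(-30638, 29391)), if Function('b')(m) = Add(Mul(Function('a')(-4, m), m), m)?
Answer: Rational(-14964, 7) ≈ -2137.7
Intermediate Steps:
Function('a')(f, y) = Mul(Pow(Add(-3, f), -1), Add(8, y)) (Function('a')(f, y) = Mul(Add(8, y), Pow(Add(-3, f), -1)) = Mul(Pow(Add(-3, f), -1), Add(8, y)))
Function('B')(g) = g (Function('B')(g) = Add(g, 0) = g)
Function('b')(m) = Add(m, Mul(m, Add(Rational(-8, 7), Mul(Rational(-1, 7), m)))) (Function('b')(m) = Add(Mul(Mul(Pow(Add(-3, -4), -1), Add(8, m)), m), m) = Add(Mul(Mul(Pow(-7, -1), Add(8, m)), m), m) = Add(Mul(Mul(Rational(-1, 7), Add(8, m)), m), m) = Add(Mul(Add(Rational(-8, 7), Mul(Rational(-1, 7), m)), m), m) = Add(Mul(m, Add(Rational(-8, 7), Mul(Rational(-1, 7), m))), m) = Add(m, Mul(m, Add(Rational(-8, 7), Mul(Rational(-1, 7), m)))))
Mul(Add(Function('B')(126), Function('b')(-30)), Add(-30638, 29391)) = Mul(Add(126, Mul(Rational(-1, 7), -30, Add(1, -30))), Add(-30638, 29391)) = Mul(Add(126, Mul(Rational(-1, 7), -30, -29)), -1247) = Mul(Add(126, Rational(-870, 7)), -1247) = Mul(Rational(12, 7), -1247) = Rational(-14964, 7)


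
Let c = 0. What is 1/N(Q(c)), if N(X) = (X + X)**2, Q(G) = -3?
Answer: 1/36 ≈ 0.027778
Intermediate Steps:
N(X) = 4*X**2 (N(X) = (2*X)**2 = 4*X**2)
1/N(Q(c)) = 1/(4*(-3)**2) = 1/(4*9) = 1/36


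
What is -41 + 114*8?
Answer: 871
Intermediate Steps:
-41 + 114*8 = -41 + 912 = 871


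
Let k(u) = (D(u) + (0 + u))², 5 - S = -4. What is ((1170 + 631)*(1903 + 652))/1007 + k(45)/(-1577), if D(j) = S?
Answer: 381774517/83581 ≈ 4567.7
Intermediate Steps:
S = 9 (S = 5 - 1*(-4) = 5 + 4 = 9)
D(j) = 9
k(u) = (9 + u)² (k(u) = (9 + (0 + u))² = (9 + u)²)
((1170 + 631)*(1903 + 652))/1007 + k(45)/(-1577) = ((1170 + 631)*(1903 + 652))/1007 + (9 + 45)²/(-1577) = (1801*2555)*(1/1007) + 54²*(-1/1577) = 4601555*(1/1007) + 2916*(-1/1577) = 4601555/1007 - 2916/1577 = 381774517/83581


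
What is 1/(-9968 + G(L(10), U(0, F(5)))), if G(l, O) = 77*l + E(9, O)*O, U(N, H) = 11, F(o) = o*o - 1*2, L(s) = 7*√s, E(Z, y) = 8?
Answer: -988/9470919 - 539*√10/94709190 ≈ -0.00012232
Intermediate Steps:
F(o) = -2 + o² (F(o) = o² - 2 = -2 + o²)
G(l, O) = 8*O + 77*l (G(l, O) = 77*l + 8*O = 8*O + 77*l)
1/(-9968 + G(L(10), U(0, F(5)))) = 1/(-9968 + (8*11 + 77*(7*√10))) = 1/(-9968 + (88 + 539*√10)) = 1/(-9880 + 539*√10)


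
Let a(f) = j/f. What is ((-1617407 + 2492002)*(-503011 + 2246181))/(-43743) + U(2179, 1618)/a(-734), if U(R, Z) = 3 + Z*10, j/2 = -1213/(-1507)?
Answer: -2240814356811811/53060259 ≈ -4.2231e+7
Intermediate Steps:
j = 2426/1507 (j = 2*(-1213/(-1507)) = 2*(-1213*(-1/1507)) = 2*(1213/1507) = 2426/1507 ≈ 1.6098)
a(f) = 2426/(1507*f)
U(R, Z) = 3 + 10*Z
((-1617407 + 2492002)*(-503011 + 2246181))/(-43743) + U(2179, 1618)/a(-734) = ((-1617407 + 2492002)*(-503011 + 2246181))/(-43743) + (3 + 10*1618)/(((2426/1507)/(-734))) = (874595*1743170)*(-1/43743) + (3 + 16180)/(((2426/1507)*(-1/734))) = 1524567766150*(-1/43743) + 16183/(-1213/553069) = -1524567766150/43743 + 16183*(-553069/1213) = -1524567766150/43743 - 8950315627/1213 = -2240814356811811/53060259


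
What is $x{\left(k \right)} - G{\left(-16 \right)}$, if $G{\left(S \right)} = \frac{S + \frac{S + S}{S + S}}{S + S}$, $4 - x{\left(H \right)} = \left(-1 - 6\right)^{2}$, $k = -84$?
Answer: $- \frac{1455}{32} \approx -45.469$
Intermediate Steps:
$x{\left(H \right)} = -45$ ($x{\left(H \right)} = 4 - \left(-1 - 6\right)^{2} = 4 - \left(-7\right)^{2} = 4 - 49 = -45$)
$G{\left(S \right)} = \frac{1 + S}{2 S}$ ($G{\left(S \right)} = \frac{S + \frac{2 S}{2 S}}{2 S} = \left(S + 2 S \frac{1}{2 S}\right) \frac{1}{2 S} = \left(S + 1\right) \frac{1}{2 S} = \left(1 + S\right) \frac{1}{2 S} = \frac{1 + S}{2 S}$)
$x{\left(k \right)} - G{\left(-16 \right)} = -45 - \frac{1 - 16}{2 \left(-16\right)} = -45 - \frac{1}{2} \left(- \frac{1}{16}\right) \left(-15\right) = -45 - \frac{15}{32} = - \frac{1455}{32}$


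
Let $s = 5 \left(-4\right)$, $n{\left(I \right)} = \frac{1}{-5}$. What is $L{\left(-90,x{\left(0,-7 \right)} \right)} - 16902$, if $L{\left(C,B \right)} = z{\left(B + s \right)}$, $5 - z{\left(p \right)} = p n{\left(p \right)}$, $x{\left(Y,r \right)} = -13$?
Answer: $- \frac{84518}{5} \approx -16904.0$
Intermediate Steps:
$n{\left(I \right)} = - \frac{1}{5}$
$s = -20$
$z{\left(p \right)} = 5 + \frac{p}{5}$ ($z{\left(p \right)} = 5 - p \left(- \frac{1}{5}\right) = 5 - - \frac{p}{5} = 5 + \frac{p}{5}$)
$L{\left(C,B \right)} = 1 + \frac{B}{5}$ ($L{\left(C,B \right)} = 5 + \frac{B - 20}{5} = 5 + \frac{-20 + B}{5} = 5 + \left(-4 + \frac{B}{5}\right) = 1 + \frac{B}{5}$)
$L{\left(-90,x{\left(0,-7 \right)} \right)} - 16902 = \left(1 + \frac{1}{5} \left(-13\right)\right) - 16902 = \left(1 - \frac{13}{5}\right) - 16902 = - \frac{8}{5} - 16902 = - \frac{84518}{5}$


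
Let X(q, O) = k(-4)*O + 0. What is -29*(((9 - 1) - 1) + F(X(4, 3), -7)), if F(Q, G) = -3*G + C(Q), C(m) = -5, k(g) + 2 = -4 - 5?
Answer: -667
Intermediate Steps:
k(g) = -11 (k(g) = -2 + (-4 - 5) = -2 - 9 = -11)
X(q, O) = -11*O (X(q, O) = -11*O + 0 = -11*O)
F(Q, G) = -5 - 3*G (F(Q, G) = -3*G - 5 = -5 - 3*G)
-29*(((9 - 1) - 1) + F(X(4, 3), -7)) = -29*(((9 - 1) - 1) + (-5 - 3*(-7))) = -29*((8 - 1) + (-5 + 21)) = -29*(7 + 16) = -29*23 = -667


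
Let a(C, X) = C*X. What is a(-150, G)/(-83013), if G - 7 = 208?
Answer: 10750/27671 ≈ 0.38849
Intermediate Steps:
G = 215 (G = 7 + 208 = 215)
a(-150, G)/(-83013) = -150*215/(-83013) = -32250*(-1/83013) = 10750/27671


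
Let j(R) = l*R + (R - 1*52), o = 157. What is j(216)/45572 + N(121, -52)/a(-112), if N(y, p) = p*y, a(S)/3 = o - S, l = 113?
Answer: -66727355/9194151 ≈ -7.2576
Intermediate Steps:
j(R) = -52 + 114*R (j(R) = 113*R + (R - 1*52) = 113*R + (R - 52) = 113*R + (-52 + R) = -52 + 114*R)
a(S) = 471 - 3*S (a(S) = 3*(157 - S) = 471 - 3*S)
j(216)/45572 + N(121, -52)/a(-112) = (-52 + 114*216)/45572 + (-52*121)/(471 - 3*(-112)) = (-52 + 24624)*(1/45572) - 6292/(471 + 336) = 24572*(1/45572) - 6292/807 = 6143/11393 - 6292*1/807 = 6143/11393 - 6292/807 = -66727355/9194151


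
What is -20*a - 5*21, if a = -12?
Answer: 135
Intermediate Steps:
-20*a - 5*21 = -20*(-12) - 5*21 = 240 - 105 = 135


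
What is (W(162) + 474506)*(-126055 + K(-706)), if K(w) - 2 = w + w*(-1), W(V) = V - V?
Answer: -59812904818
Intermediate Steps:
W(V) = 0
K(w) = 2 (K(w) = 2 + (w + w*(-1)) = 2 + (w - w) = 2 + 0 = 2)
(W(162) + 474506)*(-126055 + K(-706)) = (0 + 474506)*(-126055 + 2) = 474506*(-126053) = -59812904818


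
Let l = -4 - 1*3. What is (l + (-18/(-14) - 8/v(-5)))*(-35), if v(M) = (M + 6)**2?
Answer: 480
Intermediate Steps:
v(M) = (6 + M)**2
l = -7 (l = -4 - 3 = -7)
(l + (-18/(-14) - 8/v(-5)))*(-35) = (-7 + (-18/(-14) - 8/(6 - 5)**2))*(-35) = (-7 + (-18*(-1/14) - 8/(1**2)))*(-35) = (-7 + (9/7 - 8/1))*(-35) = (-7 + (9/7 - 8*1))*(-35) = (-7 + (9/7 - 8))*(-35) = (-7 - 47/7)*(-35) = -96/7*(-35) = 480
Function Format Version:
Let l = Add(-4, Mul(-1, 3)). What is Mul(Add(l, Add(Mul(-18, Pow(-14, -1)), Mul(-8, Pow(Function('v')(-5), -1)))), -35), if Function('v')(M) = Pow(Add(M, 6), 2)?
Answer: 480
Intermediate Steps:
Function('v')(M) = Pow(Add(6, M), 2)
l = -7 (l = Add(-4, -3) = -7)
Mul(Add(l, Add(Mul(-18, Pow(-14, -1)), Mul(-8, Pow(Function('v')(-5), -1)))), -35) = Mul(Add(-7, Add(Mul(-18, Pow(-14, -1)), Mul(-8, Pow(Pow(Add(6, -5), 2), -1)))), -35) = Mul(Add(-7, Add(Mul(-18, Rational(-1, 14)), Mul(-8, Pow(Pow(1, 2), -1)))), -35) = Mul(Add(-7, Add(Rational(9, 7), Mul(-8, Pow(1, -1)))), -35) = Mul(Add(-7, Add(Rational(9, 7), Mul(-8, 1))), -35) = Mul(Add(-7, Add(Rational(9, 7), -8)), -35) = Mul(Add(-7, Rational(-47, 7)), -35) = Mul(Rational(-96, 7), -35) = 480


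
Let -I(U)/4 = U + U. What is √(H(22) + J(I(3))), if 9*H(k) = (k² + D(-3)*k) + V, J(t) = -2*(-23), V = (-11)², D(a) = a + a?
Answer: √887/3 ≈ 9.9275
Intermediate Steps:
D(a) = 2*a
I(U) = -8*U (I(U) = -4*(U + U) = -8*U)
V = 121
J(t) = 46
H(k) = 121/9 - 2*k/3 + k²/9 (H(k) = ((k² + (2*(-3))*k) + 121)/9 = ((k² - 6*k) + 121)/9 = (121 + k² - 6*k)/9 = 121/9 - 2*k/3 + k²/9)
√(H(22) + J(I(3))) = √((121/9 - ⅔*22 + (⅑)*22²) + 46) = √((121/9 - 44/3 + (⅑)*484) + 46) = √((121/9 - 44/3 + 484/9) + 46) = √(473/9 + 46) = √(887/9) = √887/3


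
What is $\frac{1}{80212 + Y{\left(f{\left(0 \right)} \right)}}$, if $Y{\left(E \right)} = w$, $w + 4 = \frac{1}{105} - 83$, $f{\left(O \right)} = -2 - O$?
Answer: $\frac{105}{8413126} \approx 1.248 \cdot 10^{-5}$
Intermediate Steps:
$w = - \frac{9134}{105}$ ($w = -4 - \left(83 - \frac{1}{105}\right) = -4 + \left(\frac{1}{105} - 83\right) = -4 - \frac{8714}{105} = - \frac{9134}{105} \approx -86.99$)
$Y{\left(E \right)} = - \frac{9134}{105}$
$\frac{1}{80212 + Y{\left(f{\left(0 \right)} \right)}} = \frac{1}{80212 - \frac{9134}{105}} = \frac{1}{\frac{8413126}{105}} = \frac{105}{8413126}$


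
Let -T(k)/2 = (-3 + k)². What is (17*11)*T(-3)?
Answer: -13464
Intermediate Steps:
T(k) = -2*(-3 + k)²
(17*11)*T(-3) = (17*11)*(-2*(-3 - 3)²) = 187*(-2*(-6)²) = 187*(-2*36) = 187*(-72) = -13464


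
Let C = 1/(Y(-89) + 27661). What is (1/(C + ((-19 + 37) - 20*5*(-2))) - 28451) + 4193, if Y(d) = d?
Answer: -145807460254/6010697 ≈ -24258.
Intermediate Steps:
C = 1/27572 (C = 1/(-89 + 27661) = 1/27572 ≈ 3.6269e-5)
(1/(C + ((-19 + 37) - 20*5*(-2))) - 28451) + 4193 = (1/(1/27572 + ((-19 + 37) - 20*5*(-2))) - 28451) + 4193 = (1/(1/27572 + (18 - 100*(-2))) - 28451) + 4193 = (1/(1/27572 + (18 + 200)) - 28451) + 4193 = (1/(1/27572 + 218) - 28451) + 4193 = (1/(6010697/27572) - 28451) + 4193 = (27572/6010697 - 28451) + 4193 = -171010312775/6010697 + 4193 = -145807460254/6010697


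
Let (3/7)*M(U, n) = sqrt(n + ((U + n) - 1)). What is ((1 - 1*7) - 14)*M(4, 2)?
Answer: -140*sqrt(7)/3 ≈ -123.47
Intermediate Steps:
M(U, n) = 7*sqrt(-1 + U + 2*n)/3 (M(U, n) = 7*sqrt(n + ((U + n) - 1))/3 = 7*sqrt(n + (-1 + U + n))/3 = 7*sqrt(-1 + U + 2*n)/3)
((1 - 1*7) - 14)*M(4, 2) = ((1 - 1*7) - 14)*(7*sqrt(-1 + 4 + 2*2)/3) = ((1 - 7) - 14)*(7*sqrt(-1 + 4 + 4)/3) = (-6 - 14)*(7*sqrt(7)/3) = -140*sqrt(7)/3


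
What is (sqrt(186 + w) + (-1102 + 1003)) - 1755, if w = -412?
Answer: -1854 + I*sqrt(226) ≈ -1854.0 + 15.033*I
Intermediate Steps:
(sqrt(186 + w) + (-1102 + 1003)) - 1755 = (sqrt(186 - 412) + (-1102 + 1003)) - 1755 = (sqrt(-226) - 99) - 1755 = (I*sqrt(226) - 99) - 1755 = (-99 + I*sqrt(226)) - 1755 = -1854 + I*sqrt(226)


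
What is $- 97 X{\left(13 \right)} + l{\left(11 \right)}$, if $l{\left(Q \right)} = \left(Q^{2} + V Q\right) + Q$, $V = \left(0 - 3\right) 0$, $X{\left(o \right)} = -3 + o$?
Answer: $-838$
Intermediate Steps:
$V = 0$ ($V = \left(-3\right) 0 = 0$)
$l{\left(Q \right)} = Q + Q^{2}$ ($l{\left(Q \right)} = \left(Q^{2} + 0 Q\right) + Q = \left(Q^{2} + 0\right) + Q = Q^{2} + Q = Q + Q^{2}$)
$- 97 X{\left(13 \right)} + l{\left(11 \right)} = - 97 \left(-3 + 13\right) + 11 \left(1 + 11\right) = \left(-97\right) 10 + 11 \cdot 12 = -970 + 132 = -838$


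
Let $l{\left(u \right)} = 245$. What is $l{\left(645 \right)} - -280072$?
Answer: $280317$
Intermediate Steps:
$l{\left(645 \right)} - -280072 = 245 - -280072 = 245 + 280072 = 280317$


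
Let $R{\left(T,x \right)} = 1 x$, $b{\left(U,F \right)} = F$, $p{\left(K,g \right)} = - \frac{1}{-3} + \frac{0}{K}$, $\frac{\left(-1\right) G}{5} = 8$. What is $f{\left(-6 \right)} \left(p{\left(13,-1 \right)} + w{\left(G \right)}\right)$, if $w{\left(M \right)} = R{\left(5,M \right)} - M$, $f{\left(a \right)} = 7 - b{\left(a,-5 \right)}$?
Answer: $4$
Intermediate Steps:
$G = -40$ ($G = \left(-5\right) 8 = -40$)
$p{\left(K,g \right)} = \frac{1}{3}$ ($p{\left(K,g \right)} = \left(-1\right) \left(- \frac{1}{3}\right) + 0 = \frac{1}{3} + 0 = \frac{1}{3}$)
$R{\left(T,x \right)} = x$
$f{\left(a \right)} = 12$ ($f{\left(a \right)} = 7 - -5 = 7 + 5 = 12$)
$w{\left(M \right)} = 0$ ($w{\left(M \right)} = M - M = 0$)
$f{\left(-6 \right)} \left(p{\left(13,-1 \right)} + w{\left(G \right)}\right) = 12 \left(\frac{1}{3} + 0\right) = 12 \cdot \frac{1}{3} = 4$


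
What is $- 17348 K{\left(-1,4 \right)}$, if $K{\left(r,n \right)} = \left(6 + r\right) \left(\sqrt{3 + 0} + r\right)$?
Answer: $86740 - 86740 \sqrt{3} \approx -63498.0$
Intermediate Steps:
$K{\left(r,n \right)} = \left(6 + r\right) \left(r + \sqrt{3}\right)$ ($K{\left(r,n \right)} = \left(6 + r\right) \left(\sqrt{3} + r\right) = \left(6 + r\right) \left(r + \sqrt{3}\right)$)
$- 17348 K{\left(-1,4 \right)} = - 17348 \left(\left(-1\right)^{2} + 6 \left(-1\right) + 6 \sqrt{3} - \sqrt{3}\right) = - 17348 \left(1 - 6 + 6 \sqrt{3} - \sqrt{3}\right) = - 17348 \left(-5 + 5 \sqrt{3}\right) = 86740 - 86740 \sqrt{3}$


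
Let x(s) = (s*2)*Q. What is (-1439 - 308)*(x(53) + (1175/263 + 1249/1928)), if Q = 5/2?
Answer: -239279334709/507064 ≈ -4.7189e+5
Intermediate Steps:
Q = 5/2 (Q = 5*(½) = 5/2 ≈ 2.5000)
x(s) = 5*s (x(s) = (s*2)*(5/2) = (2*s)*(5/2) = 5*s)
(-1439 - 308)*(x(53) + (1175/263 + 1249/1928)) = (-1439 - 308)*(5*53 + (1175/263 + 1249/1928)) = -1747*(265 + (1175*(1/263) + 1249*(1/1928))) = -1747*(265 + (1175/263 + 1249/1928)) = -1747*(265 + 2593887/507064) = -1747*136965847/507064 = -239279334709/507064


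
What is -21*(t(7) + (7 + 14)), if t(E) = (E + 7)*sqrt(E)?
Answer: -441 - 294*sqrt(7) ≈ -1218.9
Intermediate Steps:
t(E) = sqrt(E)*(7 + E) (t(E) = (7 + E)*sqrt(E) = sqrt(E)*(7 + E))
-21*(t(7) + (7 + 14)) = -21*(sqrt(7)*(7 + 7) + (7 + 14)) = -21*(sqrt(7)*14 + 21) = -21*(14*sqrt(7) + 21) = -21*(21 + 14*sqrt(7)) = -441 - 294*sqrt(7)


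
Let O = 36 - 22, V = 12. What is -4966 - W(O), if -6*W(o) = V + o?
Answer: -14885/3 ≈ -4961.7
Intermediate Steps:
O = 14
W(o) = -2 - o/6 (W(o) = -(12 + o)/6 = -2 - o/6)
-4966 - W(O) = -4966 - (-2 - ⅙*14) = -4966 - (-2 - 7/3) = -4966 - 1*(-13/3) = -4966 + 13/3 = -14885/3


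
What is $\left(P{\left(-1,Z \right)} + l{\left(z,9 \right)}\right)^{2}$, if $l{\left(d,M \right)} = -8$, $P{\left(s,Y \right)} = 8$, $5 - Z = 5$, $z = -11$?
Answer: $0$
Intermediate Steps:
$Z = 0$ ($Z = 5 - 5 = 0$)
$\left(P{\left(-1,Z \right)} + l{\left(z,9 \right)}\right)^{2} = \left(8 - 8\right)^{2} = 0^{2} = 0$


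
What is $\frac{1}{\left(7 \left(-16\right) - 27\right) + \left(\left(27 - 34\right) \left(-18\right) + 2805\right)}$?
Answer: $\frac{1}{2792} \approx 0.00035817$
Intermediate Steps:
$\frac{1}{\left(7 \left(-16\right) - 27\right) + \left(\left(27 - 34\right) \left(-18\right) + 2805\right)} = \frac{1}{\left(-112 - 27\right) + \left(\left(-7\right) \left(-18\right) + 2805\right)} = \frac{1}{-139 + \left(126 + 2805\right)} = \frac{1}{-139 + 2931} = \frac{1}{2792}$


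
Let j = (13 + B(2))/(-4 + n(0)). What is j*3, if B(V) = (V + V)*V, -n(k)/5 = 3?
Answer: -63/19 ≈ -3.3158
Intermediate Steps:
n(k) = -15 (n(k) = -5*3 = -15)
B(V) = 2*V² (B(V) = (2*V)*V = 2*V²)
j = -21/19 (j = (13 + 2*2²)/(-4 - 15) = (13 + 2*4)/(-19) = (13 + 8)*(-1/19) = 21*(-1/19) = -21/19 ≈ -1.1053)
j*3 = -21/19*3 = -63/19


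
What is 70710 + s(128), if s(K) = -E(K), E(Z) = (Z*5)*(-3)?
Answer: 72630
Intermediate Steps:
E(Z) = -15*Z (E(Z) = (5*Z)*(-3) = -15*Z)
s(K) = 15*K (s(K) = -(-15)*K = 15*K)
70710 + s(128) = 70710 + 15*128 = 70710 + 1920 = 72630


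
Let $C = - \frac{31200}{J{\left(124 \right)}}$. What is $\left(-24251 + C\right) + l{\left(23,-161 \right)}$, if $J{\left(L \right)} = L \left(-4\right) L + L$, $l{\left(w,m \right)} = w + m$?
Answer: $- \frac{24949427}{1023} \approx -24389.0$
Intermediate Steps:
$l{\left(w,m \right)} = m + w$
$J{\left(L \right)} = L - 4 L^{2}$ ($J{\left(L \right)} = - 4 L L + L = - 4 L^{2} + L = L - 4 L^{2}$)
$C = \frac{520}{1023}$ ($C = - \frac{31200}{124 \left(1 - 496\right)} = - \frac{31200}{124 \left(-495\right)} = - \frac{31200}{-61380} = \left(-31200\right) \left(- \frac{1}{61380}\right) = \frac{520}{1023} \approx 0.50831$)
$\left(-24251 + C\right) + l{\left(23,-161 \right)} = \left(-24251 + \frac{520}{1023}\right) + \left(-161 + 23\right) = - \frac{24808253}{1023} - 138 = - \frac{24949427}{1023}$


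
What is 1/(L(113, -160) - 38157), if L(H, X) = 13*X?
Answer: -1/40237 ≈ -2.4853e-5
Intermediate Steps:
1/(L(113, -160) - 38157) = 1/(13*(-160) - 38157) = 1/(-2080 - 38157) = 1/(-40237) = -1/40237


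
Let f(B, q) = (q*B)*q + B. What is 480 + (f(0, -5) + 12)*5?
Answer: 540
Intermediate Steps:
f(B, q) = B + B*q² (f(B, q) = (B*q)*q + B = B*q² + B = B + B*q²)
480 + (f(0, -5) + 12)*5 = 480 + (0*(1 + (-5)²) + 12)*5 = 480 + (0*(1 + 25) + 12)*5 = 480 + (0*26 + 12)*5 = 480 + (0 + 12)*5 = 480 + 12*5 = 480 + 60 = 540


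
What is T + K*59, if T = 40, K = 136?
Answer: 8064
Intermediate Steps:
T + K*59 = 40 + 136*59 = 40 + 8024 = 8064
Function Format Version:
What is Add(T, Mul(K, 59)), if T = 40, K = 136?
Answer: 8064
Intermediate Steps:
Add(T, Mul(K, 59)) = Add(40, Mul(136, 59)) = Add(40, 8024) = 8064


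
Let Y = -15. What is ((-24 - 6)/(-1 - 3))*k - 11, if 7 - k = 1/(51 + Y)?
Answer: 991/24 ≈ 41.292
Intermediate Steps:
k = 251/36 (k = 7 - 1/(51 - 15) = 7 - 1/36 = 251/36 ≈ 6.9722)
((-24 - 6)/(-1 - 3))*k - 11 = ((-24 - 6)/(-1 - 3))*(251/36) - 11 = -30/(-4)*(251/36) - 11 = -30*(-1/4)*(251/36) - 11 = (15/2)*(251/36) - 11 = 1255/24 - 11 = 991/24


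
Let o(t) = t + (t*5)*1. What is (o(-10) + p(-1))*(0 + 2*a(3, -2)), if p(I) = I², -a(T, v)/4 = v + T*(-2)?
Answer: -3776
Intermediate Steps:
a(T, v) = -4*v + 8*T (a(T, v) = -4*(v + T*(-2)) = -4*(v - 2*T) = -4*v + 8*T)
o(t) = 6*t (o(t) = t + (5*t)*1 = t + 5*t = 6*t)
(o(-10) + p(-1))*(0 + 2*a(3, -2)) = (6*(-10) + (-1)²)*(0 + 2*(-4*(-2) + 8*3)) = (-60 + 1)*(0 + 2*(8 + 24)) = -59*(0 + 2*32) = -59*(0 + 64) = -59*64 = -3776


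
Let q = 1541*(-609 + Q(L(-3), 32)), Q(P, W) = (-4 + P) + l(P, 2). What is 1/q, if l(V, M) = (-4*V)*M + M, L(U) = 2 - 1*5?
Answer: -1/909190 ≈ -1.0999e-6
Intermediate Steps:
L(U) = -3 (L(U) = 2 - 5 = -3)
l(V, M) = M - 4*M*V (l(V, M) = -4*M*V + M = M - 4*M*V)
Q(P, W) = -2 - 7*P (Q(P, W) = (-4 + P) + 2*(1 - 4*P) = (-4 + P) + (2 - 8*P) = -2 - 7*P)
q = -909190 (q = 1541*(-609 + (-2 - 7*(-3))) = 1541*(-609 + (-2 + 21)) = 1541*(-609 + 19) = 1541*(-590) = -909190)
1/q = 1/(-909190) = -1/909190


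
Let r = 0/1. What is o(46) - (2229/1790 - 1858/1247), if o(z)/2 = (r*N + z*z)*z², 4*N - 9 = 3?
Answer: 19988528268817/2232130 ≈ 8.9549e+6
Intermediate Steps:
r = 0 (r = 0*1 = 0)
N = 3 (N = 9/4 + (¼)*3 = 9/4 + ¾ = 3)
o(z) = 2*z⁴ (o(z) = 2*((0*3 + z*z)*z²) = 2*((0 + z²)*z²) = 2*(z²*z²) = 2*z⁴)
o(46) - (2229/1790 - 1858/1247) = 2*46⁴ - (2229/1790 - 1858/1247) = 2*4477456 - (2229*(1/1790) - 1858*1/1247) = 8954912 - (2229/1790 - 1858/1247) = 8954912 - 1*(-546257/2232130) = 8954912 + 546257/2232130 = 19988528268817/2232130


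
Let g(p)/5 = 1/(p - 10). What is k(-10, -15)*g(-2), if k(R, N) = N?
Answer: 25/4 ≈ 6.2500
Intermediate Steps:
g(p) = 5/(-10 + p) (g(p) = 5/(p - 10) = 5/(-10 + p))
k(-10, -15)*g(-2) = -75/(-10 - 2) = -75/(-12) = -75*(-1)/12 = -15*(-5/12) = 25/4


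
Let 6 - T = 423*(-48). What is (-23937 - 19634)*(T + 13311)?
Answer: -1464900591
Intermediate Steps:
T = 20310 (T = 6 - 423*(-48) = 6 - 1*(-20304) = 6 + 20304 = 20310)
(-23937 - 19634)*(T + 13311) = (-23937 - 19634)*(20310 + 13311) = -43571*33621 = -1464900591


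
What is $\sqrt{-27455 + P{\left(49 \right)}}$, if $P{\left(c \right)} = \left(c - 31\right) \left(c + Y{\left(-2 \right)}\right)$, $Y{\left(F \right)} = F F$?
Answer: $i \sqrt{26501} \approx 162.79 i$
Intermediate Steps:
$Y{\left(F \right)} = F^{2}$
$P{\left(c \right)} = \left(-31 + c\right) \left(4 + c\right)$ ($P{\left(c \right)} = \left(c - 31\right) \left(c + \left(-2\right)^{2}\right) = \left(-31 + c\right) \left(c + 4\right) = \left(-31 + c\right) \left(4 + c\right)$)
$\sqrt{-27455 + P{\left(49 \right)}} = \sqrt{-27455 - \left(1447 - 2401\right)} = \sqrt{-27455 - -954} = \sqrt{-27455 + 954} = \sqrt{-26501} = i \sqrt{26501}$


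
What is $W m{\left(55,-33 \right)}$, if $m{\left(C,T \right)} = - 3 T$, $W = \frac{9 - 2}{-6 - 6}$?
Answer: $- \frac{231}{4} \approx -57.75$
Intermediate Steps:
$W = - \frac{7}{12}$ ($W = \frac{7}{-12} = 7 \left(- \frac{1}{12}\right) = - \frac{7}{12} \approx -0.58333$)
$W m{\left(55,-33 \right)} = - \frac{7 \left(\left(-3\right) \left(-33\right)\right)}{12} = \left(- \frac{7}{12}\right) 99 = - \frac{231}{4}$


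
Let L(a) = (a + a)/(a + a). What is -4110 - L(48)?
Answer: -4111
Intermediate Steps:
L(a) = 1 (L(a) = (2*a)/((2*a)) = (2*a)*(1/(2*a)) = 1)
-4110 - L(48) = -4110 - 1*1 = -4110 - 1 = -4111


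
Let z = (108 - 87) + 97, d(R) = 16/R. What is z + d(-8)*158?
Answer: -198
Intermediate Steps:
z = 118 (z = 21 + 97 = 118)
z + d(-8)*158 = 118 + (16/(-8))*158 = 118 + (16*(-⅛))*158 = 118 - 2*158 = 118 - 316 = -198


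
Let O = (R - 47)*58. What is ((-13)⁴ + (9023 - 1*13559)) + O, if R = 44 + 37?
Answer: 25997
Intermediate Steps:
R = 81
O = 1972 (O = (81 - 47)*58 = 34*58 = 1972)
((-13)⁴ + (9023 - 1*13559)) + O = ((-13)⁴ + (9023 - 1*13559)) + 1972 = (28561 + (9023 - 13559)) + 1972 = (28561 - 4536) + 1972 = 24025 + 1972 = 25997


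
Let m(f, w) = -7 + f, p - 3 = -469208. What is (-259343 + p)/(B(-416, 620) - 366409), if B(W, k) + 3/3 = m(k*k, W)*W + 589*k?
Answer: 364274/79954359 ≈ 0.0045560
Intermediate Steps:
p = -469205 (p = 3 - 469208 = -469205)
B(W, k) = -1 + 589*k + W*(-7 + k**2) (B(W, k) = -1 + ((-7 + k*k)*W + 589*k) = -1 + ((-7 + k**2)*W + 589*k) = -1 + (W*(-7 + k**2) + 589*k) = -1 + (589*k + W*(-7 + k**2)) = -1 + 589*k + W*(-7 + k**2))
(-259343 + p)/(B(-416, 620) - 366409) = (-259343 - 469205)/((-1 + 589*620 - 416*(-7 + 620**2)) - 366409) = -728548/((-1 + 365180 - 416*(-7 + 384400)) - 366409) = -728548/((-1 + 365180 - 416*384393) - 366409) = -728548/((-1 + 365180 - 159907488) - 366409) = -728548/(-159542309 - 366409) = -728548/(-159908718) = -728548*(-1/159908718) = 364274/79954359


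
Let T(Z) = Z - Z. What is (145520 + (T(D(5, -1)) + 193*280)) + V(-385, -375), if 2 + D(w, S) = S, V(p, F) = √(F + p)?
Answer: 199560 + 2*I*√190 ≈ 1.9956e+5 + 27.568*I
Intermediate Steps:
D(w, S) = -2 + S
T(Z) = 0
(145520 + (T(D(5, -1)) + 193*280)) + V(-385, -375) = (145520 + (0 + 193*280)) + √(-375 - 385) = (145520 + (0 + 54040)) + √(-760) = (145520 + 54040) + 2*I*√190 = 199560 + 2*I*√190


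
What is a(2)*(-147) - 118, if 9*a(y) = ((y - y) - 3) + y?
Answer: -305/3 ≈ -101.67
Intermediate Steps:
a(y) = -1/3 + y/9 (a(y) = (((y - y) - 3) + y)/9 = ((0 - 3) + y)/9 = (-3 + y)/9 = -1/3 + y/9)
a(2)*(-147) - 118 = (-1/3 + (1/9)*2)*(-147) - 118 = (-1/3 + 2/9)*(-147) - 118 = -1/9*(-147) - 118 = 49/3 - 118 = -305/3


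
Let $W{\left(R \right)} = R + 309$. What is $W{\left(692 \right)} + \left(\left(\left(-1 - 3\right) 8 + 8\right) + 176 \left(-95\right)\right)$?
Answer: $-15743$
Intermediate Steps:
$W{\left(R \right)} = 309 + R$
$W{\left(692 \right)} + \left(\left(\left(-1 - 3\right) 8 + 8\right) + 176 \left(-95\right)\right) = \left(309 + 692\right) + \left(\left(\left(-1 - 3\right) 8 + 8\right) + 176 \left(-95\right)\right) = 1001 + \left(\left(\left(-4\right) 8 + 8\right) - 16720\right) = 1001 + \left(\left(-32 + 8\right) - 16720\right) = 1001 - 16744 = -15743$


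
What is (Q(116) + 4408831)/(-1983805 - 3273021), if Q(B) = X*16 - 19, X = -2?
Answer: -2204390/2628413 ≈ -0.83868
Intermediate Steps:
Q(B) = -51 (Q(B) = -2*16 - 19 = -32 - 19 = -51)
(Q(116) + 4408831)/(-1983805 - 3273021) = (-51 + 4408831)/(-1983805 - 3273021) = 4408780/(-5256826) = 4408780*(-1/5256826) = -2204390/2628413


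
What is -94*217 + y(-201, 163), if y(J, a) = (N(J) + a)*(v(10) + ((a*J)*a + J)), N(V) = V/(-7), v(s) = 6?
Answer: -7167179674/7 ≈ -1.0239e+9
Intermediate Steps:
N(V) = -V/7 (N(V) = V*(-⅐) = -V/7)
y(J, a) = (a - J/7)*(6 + J + J*a²) (y(J, a) = (-J/7 + a)*(6 + ((a*J)*a + J)) = (a - J/7)*(6 + ((J*a)*a + J)) = (a - J/7)*(6 + (J*a² + J)) = (a - J/7)*(6 + (J + J*a²)) = (a - J/7)*(6 + J + J*a²))
-94*217 + y(-201, 163) = -94*217 + (6*163 - 6/7*(-201) - ⅐*(-201)² - 201*163 - 201*163³ - ⅐*(-201)²*163²) = -20398 + (978 + 1206/7 - ⅐*40401 - 32763 - 201*4330747 - ⅐*40401*26569) = -20398 + (978 + 1206/7 - 40401/7 - 32763 - 870480147 - 1073414169/7) = -20398 - 7167036888/7 = -7167179674/7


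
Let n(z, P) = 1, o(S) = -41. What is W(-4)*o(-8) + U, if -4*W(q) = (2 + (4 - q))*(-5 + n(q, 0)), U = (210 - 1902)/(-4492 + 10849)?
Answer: -869354/2119 ≈ -410.27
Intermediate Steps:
U = -564/2119 (U = -1692/6357 = -1692*1/6357 = -564/2119 ≈ -0.26616)
W(q) = 6 - q (W(q) = -(2 + (4 - q))*(-5 + 1)/4 = -(6 - q)*(-4)/4 = -(-24 + 4*q)/4 = 6 - q)
W(-4)*o(-8) + U = (6 - 1*(-4))*(-41) - 564/2119 = (6 + 4)*(-41) - 564/2119 = 10*(-41) - 564/2119 = -410 - 564/2119 = -869354/2119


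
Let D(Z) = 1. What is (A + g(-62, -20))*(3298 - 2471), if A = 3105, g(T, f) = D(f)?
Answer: 2568662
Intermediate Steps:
g(T, f) = 1
(A + g(-62, -20))*(3298 - 2471) = (3105 + 1)*(3298 - 2471) = 3106*827 = 2568662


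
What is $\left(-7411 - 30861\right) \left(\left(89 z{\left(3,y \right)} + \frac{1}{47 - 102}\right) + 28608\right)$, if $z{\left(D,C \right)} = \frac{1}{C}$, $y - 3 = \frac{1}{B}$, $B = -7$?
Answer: $- \frac{60284226912}{55} \approx -1.0961 \cdot 10^{9}$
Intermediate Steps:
$y = \frac{20}{7}$ ($y = 3 + \frac{1}{-7} = 3 - \frac{1}{7} = \frac{20}{7} \approx 2.8571$)
$\left(-7411 - 30861\right) \left(\left(89 z{\left(3,y \right)} + \frac{1}{47 - 102}\right) + 28608\right) = \left(-7411 - 30861\right) \left(\left(\frac{89}{\frac{20}{7}} + \frac{1}{47 - 102}\right) + 28608\right) = - 38272 \left(\left(89 \cdot \frac{7}{20} + \frac{1}{-55}\right) + 28608\right) = - 38272 \left(\left(\frac{623}{20} - \frac{1}{55}\right) + 28608\right) = - 38272 \left(\frac{6849}{220} + 28608\right) = \left(-38272\right) \frac{6300609}{220} = - \frac{60284226912}{55}$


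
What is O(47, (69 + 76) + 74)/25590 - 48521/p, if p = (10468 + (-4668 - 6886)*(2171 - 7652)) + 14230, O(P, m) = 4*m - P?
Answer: 25638649099/810591040740 ≈ 0.031630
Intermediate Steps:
O(P, m) = -P + 4*m
p = 63352172 (p = (10468 - 11554*(-5481)) + 14230 = (10468 + 63327474) + 14230 = 63337942 + 14230 = 63352172)
O(47, (69 + 76) + 74)/25590 - 48521/p = (-1*47 + 4*((69 + 76) + 74))/25590 - 48521/63352172 = (-47 + 4*(145 + 74))*(1/25590) - 48521*1/63352172 = (-47 + 4*219)*(1/25590) - 48521/63352172 = (-47 + 876)*(1/25590) - 48521/63352172 = 829*(1/25590) - 48521/63352172 = 829/25590 - 48521/63352172 = 25638649099/810591040740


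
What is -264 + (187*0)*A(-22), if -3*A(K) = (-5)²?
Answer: -264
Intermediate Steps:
A(K) = -25/3 (A(K) = -⅓*(-5)² = -⅓*25 = -25/3)
-264 + (187*0)*A(-22) = -264 + (187*0)*(-25/3) = -264 + 0*(-25/3) = -264 + 0 = -264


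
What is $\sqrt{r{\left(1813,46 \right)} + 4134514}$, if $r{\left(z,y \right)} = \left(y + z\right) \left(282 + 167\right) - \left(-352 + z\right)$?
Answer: $8 \sqrt{77621} \approx 2228.8$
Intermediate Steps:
$r{\left(z,y \right)} = 352 + 448 z + 449 y$ ($r{\left(z,y \right)} = \left(y + z\right) 449 - \left(-352 + z\right) = \left(449 y + 449 z\right) - \left(-352 + z\right) = 352 + 448 z + 449 y$)
$\sqrt{r{\left(1813,46 \right)} + 4134514} = \sqrt{\left(352 + 448 \cdot 1813 + 449 \cdot 46\right) + 4134514} = \sqrt{\left(352 + 812224 + 20654\right) + 4134514} = \sqrt{833230 + 4134514} = \sqrt{4967744} = 8 \sqrt{77621}$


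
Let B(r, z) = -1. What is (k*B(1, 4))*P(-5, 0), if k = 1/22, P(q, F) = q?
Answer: 5/22 ≈ 0.22727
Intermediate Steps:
k = 1/22 ≈ 0.045455
(k*B(1, 4))*P(-5, 0) = ((1/22)*(-1))*(-5) = -1/22*(-5) = 5/22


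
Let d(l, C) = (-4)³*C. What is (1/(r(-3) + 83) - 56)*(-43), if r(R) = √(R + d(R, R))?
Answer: 16130031/6700 + 129*√21/6700 ≈ 2407.6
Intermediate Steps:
d(l, C) = -64*C
r(R) = 3*√7*√(-R) (r(R) = √(R - 64*R) = √(-63*R) = 3*√7*√(-R))
(1/(r(-3) + 83) - 56)*(-43) = (1/(3*√7*√(-1*(-3)) + 83) - 56)*(-43) = (1/(3*√7*√3 + 83) - 56)*(-43) = (1/(3*√21 + 83) - 56)*(-43) = (1/(83 + 3*√21) - 56)*(-43) = (-56 + 1/(83 + 3*√21))*(-43) = 2408 - 43/(83 + 3*√21)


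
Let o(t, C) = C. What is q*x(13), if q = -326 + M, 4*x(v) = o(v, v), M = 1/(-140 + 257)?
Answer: -38141/36 ≈ -1059.5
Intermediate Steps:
M = 1/117 ≈ 0.0085470
x(v) = v/4
q = -38141/117 (q = -326 + 1/117 = -38141/117 ≈ -325.99)
q*x(13) = -38141*13/468 = -38141/117*13/4 = -38141/36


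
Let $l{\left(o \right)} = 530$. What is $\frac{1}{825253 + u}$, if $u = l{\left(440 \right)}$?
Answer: $\frac{1}{825783} \approx 1.211 \cdot 10^{-6}$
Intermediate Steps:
$u = 530$
$\frac{1}{825253 + u} = \frac{1}{825253 + 530} = \frac{1}{825783}$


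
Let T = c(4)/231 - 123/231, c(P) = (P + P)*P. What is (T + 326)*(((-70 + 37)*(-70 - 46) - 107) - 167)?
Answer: 38187730/33 ≈ 1.1572e+6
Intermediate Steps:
c(P) = 2*P**2 (c(P) = (2*P)*P = 2*P**2)
T = -13/33 (T = (2*4**2)/231 - 123/231 = (2*16)*(1/231) - 123*1/231 = 32*(1/231) - 41/77 = 32/231 - 41/77 = -13/33 ≈ -0.39394)
(T + 326)*(((-70 + 37)*(-70 - 46) - 107) - 167) = (-13/33 + 326)*(((-70 + 37)*(-70 - 46) - 107) - 167) = 10745*((-33*(-116) - 107) - 167)/33 = 10745*((3828 - 107) - 167)/33 = 10745*(3721 - 167)/33 = (10745/33)*3554 = 38187730/33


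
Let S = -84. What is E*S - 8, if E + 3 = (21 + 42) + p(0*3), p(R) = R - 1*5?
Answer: -4628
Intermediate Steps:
p(R) = -5 + R (p(R) = R - 5 = -5 + R)
E = 55 (E = -3 + ((21 + 42) + (-5 + 0*3)) = -3 + (63 + (-5 + 0)) = -3 + (63 - 5) = -3 + 58 = 55)
E*S - 8 = 55*(-84) - 8 = -4620 - 8 = -4628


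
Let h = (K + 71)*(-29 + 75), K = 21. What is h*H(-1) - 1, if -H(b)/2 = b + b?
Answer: 16927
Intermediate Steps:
H(b) = -4*b (H(b) = -2*(b + b) = -4*b)
h = 4232 (h = (21 + 71)*(-29 + 75) = 92*46 = 4232)
h*H(-1) - 1 = 4232*(-4*(-1)) - 1 = 4232*4 - 1 = 16928 - 1 = 16927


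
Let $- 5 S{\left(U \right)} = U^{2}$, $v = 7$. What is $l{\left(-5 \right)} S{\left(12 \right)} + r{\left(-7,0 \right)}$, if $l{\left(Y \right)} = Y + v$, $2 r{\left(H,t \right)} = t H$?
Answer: $- \frac{288}{5} \approx -57.6$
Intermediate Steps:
$r{\left(H,t \right)} = \frac{H t}{2}$ ($r{\left(H,t \right)} = \frac{t H}{2} = \frac{H t}{2}$)
$l{\left(Y \right)} = 7 + Y$ ($l{\left(Y \right)} = Y + 7 = 7 + Y$)
$S{\left(U \right)} = - \frac{U^{2}}{5}$
$l{\left(-5 \right)} S{\left(12 \right)} + r{\left(-7,0 \right)} = \left(7 - 5\right) \left(- \frac{12^{2}}{5}\right) + \frac{1}{2} \left(-7\right) 0 = 2 \left(\left(- \frac{1}{5}\right) 144\right) + 0 = 2 \left(- \frac{144}{5}\right) + 0 = - \frac{288}{5} + 0 = - \frac{288}{5}$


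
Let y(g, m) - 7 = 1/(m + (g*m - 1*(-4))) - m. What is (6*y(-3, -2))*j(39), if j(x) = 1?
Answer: 219/4 ≈ 54.750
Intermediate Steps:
y(g, m) = 7 + 1/(4 + m + g*m) - m (y(g, m) = 7 + (1/(m + (g*m - 1*(-4))) - m) = 7 + (1/(m + (g*m + 4)) - m) = 7 + (1/(m + (4 + g*m)) - m) = 7 + (1/(4 + m + g*m) - m) = 7 + 1/(4 + m + g*m) - m)
(6*y(-3, -2))*j(39) = (6*((29 - 1*(-2)² + 3*(-2) - 1*(-3)*(-2)² + 7*(-3)*(-2))/(4 - 2 - 3*(-2))))*1 = (6*((29 - 1*4 - 6 - 1*(-3)*4 + 42)/(4 - 2 + 6)))*1 = (6*((29 - 4 - 6 + 12 + 42)/8))*1 = (6*((⅛)*73))*1 = (6*(73/8))*1 = (219/4)*1 = 219/4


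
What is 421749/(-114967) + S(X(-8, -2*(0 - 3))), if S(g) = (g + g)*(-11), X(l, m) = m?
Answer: -15597393/114967 ≈ -135.67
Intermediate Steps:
S(g) = -22*g (S(g) = (2*g)*(-11) = -22*g)
421749/(-114967) + S(X(-8, -2*(0 - 3))) = 421749/(-114967) - (-44)*(0 - 3) = 421749*(-1/114967) - (-44)*(-3) = -421749/114967 - 22*6 = -421749/114967 - 132 = -15597393/114967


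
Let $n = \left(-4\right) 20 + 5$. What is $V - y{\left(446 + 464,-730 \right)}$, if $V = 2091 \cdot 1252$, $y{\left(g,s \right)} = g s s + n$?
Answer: $-482320993$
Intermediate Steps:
$n = -75$ ($n = -80 + 5 = -75$)
$y{\left(g,s \right)} = -75 + g s^{2}$ ($y{\left(g,s \right)} = g s s - 75 = g s^{2} - 75 = -75 + g s^{2}$)
$V = 2617932$
$V - y{\left(446 + 464,-730 \right)} = 2617932 - \left(-75 + \left(446 + 464\right) \left(-730\right)^{2}\right) = 2617932 - \left(-75 + 910 \cdot 532900\right) = 2617932 - \left(-75 + 484939000\right) = 2617932 - 484938925 = -482320993$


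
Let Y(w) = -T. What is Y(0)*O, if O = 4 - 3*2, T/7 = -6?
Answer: -84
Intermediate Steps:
T = -42 (T = 7*(-6) = -42)
Y(w) = 42 (Y(w) = -1*(-42) = 42)
O = -2 (O = 4 - 6 = -2)
Y(0)*O = 42*(-2) = -84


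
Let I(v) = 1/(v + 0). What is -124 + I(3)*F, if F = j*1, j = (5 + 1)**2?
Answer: -112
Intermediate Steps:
j = 36 (j = 6**2 = 36)
I(v) = 1/v
F = 36 (F = 36*1 = 36)
-124 + I(3)*F = -124 + 36/3 = -124 + (1/3)*36 = -124 + 12 = -112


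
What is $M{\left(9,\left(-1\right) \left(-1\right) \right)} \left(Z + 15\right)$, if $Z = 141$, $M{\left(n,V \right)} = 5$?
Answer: $780$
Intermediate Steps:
$M{\left(9,\left(-1\right) \left(-1\right) \right)} \left(Z + 15\right) = 5 \left(141 + 15\right) = 5 \cdot 156 = 780$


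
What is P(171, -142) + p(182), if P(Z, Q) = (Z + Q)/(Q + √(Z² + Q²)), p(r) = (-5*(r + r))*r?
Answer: -9685784722/29241 + 29*√49405/29241 ≈ -3.3124e+5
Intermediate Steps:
p(r) = -10*r² (p(r) = (-10*r)*r = -10*r²)
P(Z, Q) = (Q + Z)/(Q + √(Q² + Z²))
P(171, -142) + p(182) = (-142 + 171)/(-142 + √((-142)² + 171²)) - 10*182² = 29/(-142 + √(20164 + 29241)) - 10*33124 = 29/(-142 + √49405) - 331240 = -331240 + 29/(-142 + √49405)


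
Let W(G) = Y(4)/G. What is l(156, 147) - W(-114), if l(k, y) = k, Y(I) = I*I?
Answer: 8900/57 ≈ 156.14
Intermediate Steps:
Y(I) = I**2
W(G) = 16/G (W(G) = 4**2/G = 16/G)
l(156, 147) - W(-114) = 156 - 16/(-114) = 156 - 16*(-1)/114 = 156 - 1*(-8/57) = 156 + 8/57 = 8900/57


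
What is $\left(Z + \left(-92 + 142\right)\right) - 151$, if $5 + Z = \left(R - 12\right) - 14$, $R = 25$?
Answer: $-107$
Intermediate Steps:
$Z = -6$ ($Z = -5 + \left(\left(25 - 12\right) - 14\right) = -5 + \left(13 - 14\right) = -5 - 1 = -6$)
$\left(Z + \left(-92 + 142\right)\right) - 151 = \left(-6 + \left(-92 + 142\right)\right) - 151 = \left(-6 + 50\right) - 151 = 44 - 151 = -107$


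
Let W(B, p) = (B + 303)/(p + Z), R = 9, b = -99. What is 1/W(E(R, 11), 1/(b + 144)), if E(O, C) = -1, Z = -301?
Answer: -6772/6795 ≈ -0.99662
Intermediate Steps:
W(B, p) = (303 + B)/(-301 + p) (W(B, p) = (B + 303)/(p - 301) = (303 + B)/(-301 + p))
1/W(E(R, 11), 1/(b + 144)) = 1/((303 - 1)/(-301 + 1/(-99 + 144))) = 1/(302/(-301 + 1/45)) = 1/(302/(-13544/45)) = 1/(-45/13544*302) = 1/(-6795/6772) = -6772/6795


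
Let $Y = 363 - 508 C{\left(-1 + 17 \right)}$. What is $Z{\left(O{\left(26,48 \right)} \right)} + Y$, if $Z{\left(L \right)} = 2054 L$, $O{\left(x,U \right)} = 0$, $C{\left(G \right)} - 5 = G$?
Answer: $-10305$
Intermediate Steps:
$C{\left(G \right)} = 5 + G$
$Y = -10305$ ($Y = 363 - 508 \left(5 + \left(-1 + 17\right)\right) = 363 - 508 \left(5 + 16\right) = 363 - 10668 = -10305$)
$Z{\left(O{\left(26,48 \right)} \right)} + Y = 2054 \cdot 0 - 10305 = 0 - 10305 = -10305$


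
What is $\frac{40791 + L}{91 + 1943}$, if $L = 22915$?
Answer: $\frac{31853}{1017} \approx 31.321$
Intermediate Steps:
$\frac{40791 + L}{91 + 1943} = \frac{40791 + 22915}{91 + 1943} = \frac{63706}{2034} = 63706 \cdot \frac{1}{2034} = \frac{31853}{1017}$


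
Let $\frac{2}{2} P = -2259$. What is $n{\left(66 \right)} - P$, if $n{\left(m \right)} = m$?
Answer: $2325$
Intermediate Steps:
$P = -2259$
$n{\left(66 \right)} - P = 66 - -2259 = 66 + 2259 = 2325$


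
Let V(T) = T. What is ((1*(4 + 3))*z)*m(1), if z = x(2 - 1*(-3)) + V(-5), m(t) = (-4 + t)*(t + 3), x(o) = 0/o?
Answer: 420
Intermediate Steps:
x(o) = 0
m(t) = (-4 + t)*(3 + t)
z = -5 (z = 0 - 5 = -5)
((1*(4 + 3))*z)*m(1) = ((1*(4 + 3))*(-5))*(-12 + 1² - 1*1) = ((1*7)*(-5))*(-12 + 1 - 1) = (7*(-5))*(-12) = -35*(-12) = 420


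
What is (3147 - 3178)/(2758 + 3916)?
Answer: -31/6674 ≈ -0.0046449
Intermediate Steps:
(3147 - 3178)/(2758 + 3916) = -31/6674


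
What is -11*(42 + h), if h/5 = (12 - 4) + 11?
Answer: -1507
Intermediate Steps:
h = 95 (h = 5*((12 - 4) + 11) = 5*(8 + 11) = 5*19 = 95)
-11*(42 + h) = -11*(42 + 95) = -11*137 = -1507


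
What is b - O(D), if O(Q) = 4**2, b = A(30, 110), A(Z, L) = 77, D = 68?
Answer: 61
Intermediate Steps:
b = 77
O(Q) = 16
b - O(D) = 77 - 1*16 = 77 - 16 = 61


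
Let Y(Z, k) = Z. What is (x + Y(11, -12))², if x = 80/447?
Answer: 24970009/199809 ≈ 124.97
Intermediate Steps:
x = 80/447 (x = 80*(1/447) = 80/447 ≈ 0.17897)
(x + Y(11, -12))² = (80/447 + 11)² = (4997/447)² = 24970009/199809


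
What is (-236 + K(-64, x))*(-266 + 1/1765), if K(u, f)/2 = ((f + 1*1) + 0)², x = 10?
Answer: -2816934/1765 ≈ -1596.0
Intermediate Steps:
K(u, f) = 2*(1 + f)² (K(u, f) = 2*((f + 1*1) + 0)² = 2*((f + 1) + 0)² = 2*((1 + f) + 0)² = 2*(1 + f)²)
(-236 + K(-64, x))*(-266 + 1/1765) = (-236 + 2*(1 + 10)²)*(-266 + 1/1765) = (-236 + 2*11²)*(-266 + 1/1765) = (-236 + 2*121)*(-469489/1765) = (-236 + 242)*(-469489/1765) = 6*(-469489/1765) = -2816934/1765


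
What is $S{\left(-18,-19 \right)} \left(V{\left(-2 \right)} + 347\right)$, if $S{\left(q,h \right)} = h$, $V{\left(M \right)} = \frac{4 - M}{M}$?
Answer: $-6536$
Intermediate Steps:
$V{\left(M \right)} = \frac{4 - M}{M}$
$S{\left(-18,-19 \right)} \left(V{\left(-2 \right)} + 347\right) = - 19 \left(\frac{4 - -2}{-2} + 347\right) = - 19 \left(- \frac{4 + 2}{2} + 347\right) = - 19 \left(\left(- \frac{1}{2}\right) 6 + 347\right) = - 19 \left(-3 + 347\right) = \left(-19\right) 344 = -6536$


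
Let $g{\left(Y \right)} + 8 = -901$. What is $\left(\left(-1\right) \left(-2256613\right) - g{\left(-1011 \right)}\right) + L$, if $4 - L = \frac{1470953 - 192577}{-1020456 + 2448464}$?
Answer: $\frac{402970488729}{178501} \approx 2.2575 \cdot 10^{6}$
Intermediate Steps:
$g{\left(Y \right)} = -909$ ($g{\left(Y \right)} = -8 - 901 = -909$)
$L = \frac{554207}{178501}$ ($L = 4 - \frac{1470953 - 192577}{-1020456 + 2448464} = 4 - \frac{1278376}{1428008} = 4 - 1278376 \cdot \frac{1}{1428008} = 4 - \frac{159797}{178501} = \frac{554207}{178501} \approx 3.1048$)
$\left(\left(-1\right) \left(-2256613\right) - g{\left(-1011 \right)}\right) + L = \left(\left(-1\right) \left(-2256613\right) - -909\right) + \frac{554207}{178501} = \left(2256613 + 909\right) + \frac{554207}{178501} = 2257522 + \frac{554207}{178501} = \frac{402970488729}{178501}$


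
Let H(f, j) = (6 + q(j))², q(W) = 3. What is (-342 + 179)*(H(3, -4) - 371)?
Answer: 47270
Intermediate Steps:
H(f, j) = 81 (H(f, j) = (6 + 3)² = 9² = 81)
(-342 + 179)*(H(3, -4) - 371) = (-342 + 179)*(81 - 371) = -163*(-290) = 47270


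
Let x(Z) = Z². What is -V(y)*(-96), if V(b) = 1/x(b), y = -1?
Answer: 96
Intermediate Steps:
V(b) = b⁻² (V(b) = 1/(b²) = b⁻²)
-V(y)*(-96) = -1/(-1)²*(-96) = -1*1*(-96) = -1*(-96) = 96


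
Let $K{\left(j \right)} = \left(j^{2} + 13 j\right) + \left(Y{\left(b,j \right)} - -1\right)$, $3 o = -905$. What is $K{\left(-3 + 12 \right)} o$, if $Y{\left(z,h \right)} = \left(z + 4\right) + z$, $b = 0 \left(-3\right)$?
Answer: $- \frac{183715}{3} \approx -61238.0$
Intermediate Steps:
$o = - \frac{905}{3}$ ($o = \frac{1}{3} \left(-905\right) = - \frac{905}{3} \approx -301.67$)
$b = 0$
$Y{\left(z,h \right)} = 4 + 2 z$ ($Y{\left(z,h \right)} = \left(4 + z\right) + z = 4 + 2 z$)
$K{\left(j \right)} = 5 + j^{2} + 13 j$ ($K{\left(j \right)} = \left(j^{2} + 13 j\right) + \left(\left(4 + 2 \cdot 0\right) - -1\right) = \left(j^{2} + 13 j\right) + \left(\left(4 + 0\right) + 1\right) = \left(j^{2} + 13 j\right) + \left(4 + 1\right) = \left(j^{2} + 13 j\right) + 5 = 5 + j^{2} + 13 j$)
$K{\left(-3 + 12 \right)} o = \left(5 + \left(-3 + 12\right)^{2} + 13 \left(-3 + 12\right)\right) \left(- \frac{905}{3}\right) = \left(5 + 9^{2} + 13 \cdot 9\right) \left(- \frac{905}{3}\right) = \left(5 + 81 + 117\right) \left(- \frac{905}{3}\right) = 203 \left(- \frac{905}{3}\right) = - \frac{183715}{3}$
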